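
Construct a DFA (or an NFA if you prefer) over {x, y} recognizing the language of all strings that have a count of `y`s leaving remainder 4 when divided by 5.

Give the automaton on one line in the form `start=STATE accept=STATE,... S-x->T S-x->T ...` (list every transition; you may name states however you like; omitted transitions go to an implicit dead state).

The only thing that matters is how many `y`s have appeared, reduced mod 5. Use one state per residue: S0 for 0, …, S4 for 4. Reading `y` moves to the next residue; anything else stays put. S4 is accepting.
        x   y  
>  S0   S0  S1 
   S1   S1  S2 
   S2   S2  S3 
   S3   S3  S4 
 * S4   S4  S0 
(> = start, * = accepting)

start=S0 accept=S4 S0-x->S0 S0-y->S1 S1-x->S1 S1-y->S2 S2-x->S2 S2-y->S3 S3-x->S3 S3-y->S4 S4-x->S4 S4-y->S0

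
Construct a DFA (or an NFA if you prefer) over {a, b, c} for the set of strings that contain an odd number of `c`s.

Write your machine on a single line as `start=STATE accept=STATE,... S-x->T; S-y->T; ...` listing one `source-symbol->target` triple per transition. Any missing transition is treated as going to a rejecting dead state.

Keep the running count of `c`s modulo 2: each `c` advances along the cycle q0 → q1 → q0 while other symbols loop. Accept at q1.
        a   b   c  
>  q0   q0  q0  q1 
 * q1   q1  q1  q0 
(> = start, * = accepting)

start=q0; accept=q1; q0-a->q0; q0-b->q0; q0-c->q1; q1-a->q1; q1-b->q1; q1-c->q0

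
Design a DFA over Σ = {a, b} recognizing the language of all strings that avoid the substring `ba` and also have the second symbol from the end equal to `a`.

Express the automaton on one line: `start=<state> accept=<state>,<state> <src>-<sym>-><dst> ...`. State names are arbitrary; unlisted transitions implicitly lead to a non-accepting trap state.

Run two small machines in parallel and take their product. One (3 states) tracks partial matches of the forbidden pattern `ba`; the other (7 states) tracks the last 2 symbols read. Each combined state is a pair, one component from each; accept when both components accept. Minimizing collapses redundant product states.
5 states suffice.
        a   b  
>  S0   S1  S2 
   S1   S3  S4 
   S2   S2  S2 
 * S3   S3  S4 
 * S4   S2  S2 
(> = start, * = accepting)

start=S0 accept=S3,S4 S0-a->S1 S0-b->S2 S1-a->S3 S1-b->S4 S2-a->S2 S2-b->S2 S3-a->S3 S3-b->S4 S4-a->S2 S4-b->S2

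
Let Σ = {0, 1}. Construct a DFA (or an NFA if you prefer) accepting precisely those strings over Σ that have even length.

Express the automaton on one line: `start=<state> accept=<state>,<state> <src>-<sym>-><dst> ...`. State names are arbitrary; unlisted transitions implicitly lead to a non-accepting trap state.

start=s0 accept=s0 s0-0->s1 s0-1->s1 s1-0->s0 s1-1->s0

Only the length mod 2 matters, so use a 2-cycle: from any state, every input symbol moves to the next state, wrapping s1 back to s0. Mark s0 accepting.
A 2-state machine:
        0   1  
>* s0   s1  s1 
   s1   s0  s0 
(> = start, * = accepting)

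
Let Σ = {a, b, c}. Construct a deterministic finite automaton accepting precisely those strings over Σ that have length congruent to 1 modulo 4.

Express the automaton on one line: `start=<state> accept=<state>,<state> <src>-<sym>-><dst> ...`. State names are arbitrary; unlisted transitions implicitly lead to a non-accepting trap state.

start=S0 accept=S1 S0-a->S1 S0-b->S1 S0-c->S1 S1-a->S2 S1-b->S2 S1-c->S2 S2-a->S3 S2-b->S3 S2-c->S3 S3-a->S0 S3-b->S0 S3-c->S0

Count input length modulo 4: every symbol advances one step around the cycle S0 → S1 → S2 → S3 → S0. Accept at S1.
4 states suffice.
        a   b   c  
>  S0   S1  S1  S1 
 * S1   S2  S2  S2 
   S2   S3  S3  S3 
   S3   S0  S0  S0 
(> = start, * = accepting)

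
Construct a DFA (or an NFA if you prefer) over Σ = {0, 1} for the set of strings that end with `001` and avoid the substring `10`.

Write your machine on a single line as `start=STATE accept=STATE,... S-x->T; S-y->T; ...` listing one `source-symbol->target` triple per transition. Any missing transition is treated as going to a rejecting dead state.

start=s0; accept=s4; s0-0->s1; s0-1->s2; s1-0->s3; s1-1->s2; s2-0->s2; s2-1->s2; s3-0->s3; s3-1->s4; s4-0->s2; s4-1->s2

Handle the two conditions separately and then intersect. One (4 states) tracks how much of the suffix `001` has currently been matched; the other (3 states) tracks partial matches of the forbidden pattern `10`. Each combined state is a pair, one component from each; accept when both components accept. Minimizing collapses redundant product states.
5 states suffice.
        0   1  
>  s0   s1  s2 
   s1   s3  s2 
   s2   s2  s2 
   s3   s3  s4 
 * s4   s2  s2 
(> = start, * = accepting)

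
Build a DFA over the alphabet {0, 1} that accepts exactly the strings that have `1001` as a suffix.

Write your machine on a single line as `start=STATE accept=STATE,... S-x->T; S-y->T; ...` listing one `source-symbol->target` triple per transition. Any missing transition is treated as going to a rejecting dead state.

Let each state record the length of the longest suffix of the input read so far that is also a prefix of `1001`. q1 means the last symbol is `1`; q2 means the last 2 symbols are `10`; q3 means the last 3 symbols are `100`; q4 means the last 4 symbols are `1001`. Accept only at q4, where the string currently ends in `1001`.
A 5-state machine:
        0   1  
>  q0   q0  q1 
   q1   q2  q1 
   q2   q3  q1 
   q3   q0  q4 
 * q4   q2  q1 
(> = start, * = accepting)

start=q0; accept=q4; q0-0->q0; q0-1->q1; q1-0->q2; q1-1->q1; q2-0->q3; q2-1->q1; q3-0->q0; q3-1->q4; q4-0->q2; q4-1->q1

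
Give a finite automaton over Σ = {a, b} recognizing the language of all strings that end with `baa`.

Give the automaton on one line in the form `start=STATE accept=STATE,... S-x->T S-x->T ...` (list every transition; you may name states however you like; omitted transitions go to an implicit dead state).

start=S0 accept=S3 S0-a->S0 S0-b->S1 S1-a->S2 S1-b->S1 S2-a->S3 S2-b->S1 S3-a->S0 S3-b->S1

Let each state record the length of the longest suffix of the input read so far that is also a prefix of `baa`. S1 means the last symbol is `b`; S2 means the last 2 symbols are `ba`; S3 means the last 3 symbols are `baa`. Accept only at S3, where the string currently ends in `baa`.
A 4-state machine:
        a   b  
>  S0   S0  S1 
   S1   S2  S1 
   S2   S3  S1 
 * S3   S0  S1 
(> = start, * = accepting)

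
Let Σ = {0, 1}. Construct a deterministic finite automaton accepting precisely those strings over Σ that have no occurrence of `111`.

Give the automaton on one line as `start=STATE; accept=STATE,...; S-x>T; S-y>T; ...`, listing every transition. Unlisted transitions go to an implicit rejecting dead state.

This is the complement of 'contains `111`'. Use the same substring-matching states — q0 through q3 holding how much of `111` has just been matched — but flip the accepting set: everything except the trap q3 accepts.
A 4-state machine:
        0   1  
>* q0   q0  q1 
 * q1   q0  q2 
 * q2   q0  q3 
   q3   q3  q3 
(> = start, * = accepting)

start=q0; accept=q0,q1,q2; q0-0>q0; q0-1>q1; q1-0>q0; q1-1>q2; q2-0>q0; q2-1>q3; q3-0>q3; q3-1>q3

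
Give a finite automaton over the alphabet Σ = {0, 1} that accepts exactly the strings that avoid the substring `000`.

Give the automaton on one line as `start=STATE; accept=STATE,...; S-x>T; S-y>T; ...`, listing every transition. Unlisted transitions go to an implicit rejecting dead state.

This is the complement of 'contains `000`'. Use the same substring-matching states — A through D holding how much of `000` has just been matched — but flip the accepting set: everything except the trap D accepts.
With 4 states:
       0  1 
>* A   B  A 
 * B   C  A 
 * C   D  A 
   D   D  D 
(> = start, * = accepting)

start=A; accept=A,B,C; A-0>B; A-1>A; B-0>C; B-1>A; C-0>D; C-1>A; D-0>D; D-1>D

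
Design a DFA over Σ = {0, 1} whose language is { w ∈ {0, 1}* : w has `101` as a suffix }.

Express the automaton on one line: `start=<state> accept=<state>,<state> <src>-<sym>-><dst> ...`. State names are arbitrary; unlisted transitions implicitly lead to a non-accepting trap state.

start=s0 accept=s3 s0-0->s0 s0-1->s1 s1-0->s2 s1-1->s1 s2-0->s0 s2-1->s3 s3-0->s2 s3-1->s1

Let each state record the length of the longest suffix of the input read so far that is also a prefix of `101`. s1 means the last symbol is `1`; s2 means the last 2 symbols are `10`; s3 means the last 3 symbols are `101`. Accept only at s3, where the string currently ends in `101`.
        0   1  
>  s0   s0  s1 
   s1   s2  s1 
   s2   s0  s3 
 * s3   s2  s1 
(> = start, * = accepting)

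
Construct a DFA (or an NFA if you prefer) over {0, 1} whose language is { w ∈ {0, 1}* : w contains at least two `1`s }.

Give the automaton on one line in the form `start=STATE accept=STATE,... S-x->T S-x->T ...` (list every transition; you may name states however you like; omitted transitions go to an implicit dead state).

Count `1`s, saturating at 3: states S0 through S2 mean 0 through 2 `1`s seen; S3 means more than 2. Each `1` increments (capped at S3); other symbols loop. Accept from {S2, S3}.
4 states suffice.
        0   1  
>  S0   S0  S1 
   S1   S1  S2 
 * S2   S2  S3 
 * S3   S3  S3 
(> = start, * = accepting)

start=S0 accept=S2,S3 S0-0->S0 S0-1->S1 S1-0->S1 S1-1->S2 S2-0->S2 S2-1->S3 S3-0->S3 S3-1->S3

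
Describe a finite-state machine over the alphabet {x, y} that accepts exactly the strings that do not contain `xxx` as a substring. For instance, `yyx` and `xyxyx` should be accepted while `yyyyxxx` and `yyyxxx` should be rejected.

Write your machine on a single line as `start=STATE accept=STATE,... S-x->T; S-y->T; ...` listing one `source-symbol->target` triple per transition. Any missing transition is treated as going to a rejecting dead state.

This is the complement of 'contains `xxx`'. Use the same substring-matching states — A through D holding how much of `xxx` has just been matched — but flip the accepting set: everything except the trap D accepts.
       x  y 
>* A   B  A 
 * B   C  A 
 * C   D  A 
   D   D  D 
(> = start, * = accepting)

start=A; accept=A,B,C; A-x->B; A-y->A; B-x->C; B-y->A; C-x->D; C-y->A; D-x->D; D-y->D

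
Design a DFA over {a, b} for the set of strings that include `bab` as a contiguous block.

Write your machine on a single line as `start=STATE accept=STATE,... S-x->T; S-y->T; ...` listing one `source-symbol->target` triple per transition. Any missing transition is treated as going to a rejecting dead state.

start=q0; accept=q3; q0-a->q0; q0-b->q1; q1-a->q2; q1-b->q1; q2-a->q0; q2-b->q3; q3-a->q3; q3-b->q3

Track how much of `bab` has been matched so far: state q0 is no progress, q3 is the absorbing accept state reached once `bab` has occurred. Intermediate states record partial matches; on a mismatch, fall back to the longest reusable overlap.
With 4 states:
        a   b  
>  q0   q0  q1 
   q1   q2  q1 
   q2   q0  q3 
 * q3   q3  q3 
(> = start, * = accepting)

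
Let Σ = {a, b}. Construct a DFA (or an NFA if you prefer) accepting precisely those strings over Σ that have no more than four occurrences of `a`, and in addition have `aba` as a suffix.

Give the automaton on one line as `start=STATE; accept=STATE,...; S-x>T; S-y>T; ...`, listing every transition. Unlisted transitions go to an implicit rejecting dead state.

start=S0; accept=S6,S10,S12; S0-a>S1; S0-b>S0; S1-a>S2; S1-b>S3; S2-a>S4; S2-b>S5; S3-a>S6; S3-b>S7; S4-a>S8; S4-b>S9; S5-a>S10; S5-b>S11; S6-a>S4; S6-b>S5; S7-a>S2; S7-b>S7; S8-a>S8; S8-b>S8; S9-a>S12; S9-b>S8; S10-a>S8; S10-b>S9; S11-a>S4; S11-b>S11; S12-a>S8; S12-b>S8

Run two small machines in parallel and take their product. One (6 states) tracks the count of `a`s, saturating at 5; the other (4 states) tracks how much of the suffix `aba` has currently been matched. Each combined state is a pair, one component from each; accept when both components accept. Minimizing collapses redundant product states.
          a    b  
>  S0     S1   S0 
   S1     S2   S3 
   S2     S4   S5 
   S3     S6   S7 
   S4     S8   S9 
   S5    S10  S11 
 * S6     S4   S5 
   S7     S2   S7 
   S8     S8   S8 
   S9    S12   S8 
 * S10    S8   S9 
   S11    S4  S11 
 * S12    S8   S8 
(> = start, * = accepting)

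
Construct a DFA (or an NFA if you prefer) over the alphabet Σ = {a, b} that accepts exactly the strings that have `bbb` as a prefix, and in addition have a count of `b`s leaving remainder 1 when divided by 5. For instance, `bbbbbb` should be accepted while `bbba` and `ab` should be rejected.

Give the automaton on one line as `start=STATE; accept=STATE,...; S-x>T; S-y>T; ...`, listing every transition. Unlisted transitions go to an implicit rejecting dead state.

Run two small machines in parallel and take their product. The first has 5 states tracking whether the input so far still matches the prefix `bbb`; the second has 5 states tracking the count of `b`s modulo 5. A product state is a pair (one from each), accepting exactly when both do.
With 13 states:
          a    b  
>  S0     S1   S2 
   S1     S1   S3 
   S2     S3   S4 
   S3     S3   S5 
   S4     S5   S6 
   S5     S5   S7 
   S6     S6   S8 
   S7     S7   S9 
   S8     S8  S10 
   S9     S9   S1 
   S10   S10  S11 
 * S11   S11  S12 
   S12   S12   S6 
(> = start, * = accepting)

start=S0; accept=S11; S0-a>S1; S0-b>S2; S1-a>S1; S1-b>S3; S2-a>S3; S2-b>S4; S3-a>S3; S3-b>S5; S4-a>S5; S4-b>S6; S5-a>S5; S5-b>S7; S6-a>S6; S6-b>S8; S7-a>S7; S7-b>S9; S8-a>S8; S8-b>S10; S9-a>S9; S9-b>S1; S10-a>S10; S10-b>S11; S11-a>S11; S11-b>S12; S12-a>S12; S12-b>S6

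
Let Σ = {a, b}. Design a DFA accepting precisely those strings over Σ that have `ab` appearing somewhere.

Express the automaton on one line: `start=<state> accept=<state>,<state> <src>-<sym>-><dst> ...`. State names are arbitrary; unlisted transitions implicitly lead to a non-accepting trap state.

States q0..q1 record the length of the longest prefix of `ab` that matches the current input suffix. Reaching q2 means `ab` has been seen, and we stay there forever. Accept from q2.
3 states suffice.
        a   b  
>  q0   q1  q0 
   q1   q1  q2 
 * q2   q2  q2 
(> = start, * = accepting)

start=q0 accept=q2 q0-a->q1 q0-b->q0 q1-a->q1 q1-b->q2 q2-a->q2 q2-b->q2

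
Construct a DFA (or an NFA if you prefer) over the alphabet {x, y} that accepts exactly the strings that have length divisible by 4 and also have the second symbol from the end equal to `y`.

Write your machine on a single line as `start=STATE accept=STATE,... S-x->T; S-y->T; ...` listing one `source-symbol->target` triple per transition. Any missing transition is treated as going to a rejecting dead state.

start=S0; accept=S5; S0-x->S1; S0-y->S1; S1-x->S2; S1-y->S2; S2-x->S3; S2-y->S4; S3-x->S0; S3-y->S0; S4-x->S5; S4-y->S5; S5-x->S1; S5-y->S1

Run two small machines in parallel and take their product. The first has 4 states tracking the input length modulo 4; the second has 7 states tracking the last 2 symbols read. A product state is a pair (one from each), accepting exactly when both do. Equivalent product states are then merged.
        x   y  
>  S0   S1  S1 
   S1   S2  S2 
   S2   S3  S4 
   S3   S0  S0 
   S4   S5  S5 
 * S5   S1  S1 
(> = start, * = accepting)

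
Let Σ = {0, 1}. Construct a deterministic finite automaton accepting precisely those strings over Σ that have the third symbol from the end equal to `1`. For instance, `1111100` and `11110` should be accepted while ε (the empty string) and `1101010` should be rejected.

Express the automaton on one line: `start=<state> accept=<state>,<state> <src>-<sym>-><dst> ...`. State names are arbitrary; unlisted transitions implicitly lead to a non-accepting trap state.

start=q0 accept=q11,q12,q13,q14 q0-0->q1 q0-1->q2 q1-0->q3 q1-1->q4 q2-0->q5 q2-1->q6 q3-0->q7 q3-1->q8 q4-0->q9 q4-1->q10 q5-0->q11 q5-1->q12 q6-0->q13 q6-1->q14 q7-0->q7 q7-1->q8 q8-0->q9 q8-1->q10 q9-0->q11 q9-1->q12 q10-0->q13 q10-1->q14 q11-0->q7 q11-1->q8 q12-0->q9 q12-1->q10 q13-0->q11 q13-1->q12 q14-0->q13 q14-1->q14

A DFA must remember the last 3 symbols (since which symbol is third-to-last isn't known until the input ends). Use one state per possible window of the last ≤3 symbols; accept from those whose window starts with `1`.
A 15-state machine:
          0    1  
>  q0     q1   q2 
   q1     q3   q4 
   q2     q5   q6 
   q3     q7   q8 
   q4     q9  q10 
   q5    q11  q12 
   q6    q13  q14 
   q7     q7   q8 
   q8     q9  q10 
   q9    q11  q12 
   q10   q13  q14 
 * q11    q7   q8 
 * q12    q9  q10 
 * q13   q11  q12 
 * q14   q13  q14 
(> = start, * = accepting)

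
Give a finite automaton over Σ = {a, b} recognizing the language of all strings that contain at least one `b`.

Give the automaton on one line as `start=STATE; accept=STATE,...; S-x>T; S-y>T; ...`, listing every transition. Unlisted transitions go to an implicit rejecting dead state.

Only the number of `b`s matters, and only up to 2. Make a chain s0 → s1 → s2 advanced by each `b` (with s2 absorbing); every other symbol self-loops. The accepting set is {s1, s2}.
With 3 states:
        a   b  
>  s0   s0  s1 
 * s1   s1  s2 
 * s2   s2  s2 
(> = start, * = accepting)

start=s0; accept=s1,s2; s0-a>s0; s0-b>s1; s1-a>s1; s1-b>s2; s2-a>s2; s2-b>s2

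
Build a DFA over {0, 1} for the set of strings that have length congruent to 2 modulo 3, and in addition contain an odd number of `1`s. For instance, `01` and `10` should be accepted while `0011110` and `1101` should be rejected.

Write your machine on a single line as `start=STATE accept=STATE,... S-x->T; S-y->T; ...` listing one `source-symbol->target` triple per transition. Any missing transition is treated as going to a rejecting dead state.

Build one automaton per condition and run them in lockstep. The first has 3 states tracking the input length modulo 3; the second has 2 states tracking the count of `1`s modulo 2. A product state is a pair (one from each), accepting exactly when both do.
With 6 states:
        0   1  
>  q0   q1  q2 
   q1   q3  q4 
   q2   q4  q3 
   q3   q0  q5 
 * q4   q5  q0 
   q5   q2  q1 
(> = start, * = accepting)

start=q0; accept=q4; q0-0->q1; q0-1->q2; q1-0->q3; q1-1->q4; q2-0->q4; q2-1->q3; q3-0->q0; q3-1->q5; q4-0->q5; q4-1->q0; q5-0->q2; q5-1->q1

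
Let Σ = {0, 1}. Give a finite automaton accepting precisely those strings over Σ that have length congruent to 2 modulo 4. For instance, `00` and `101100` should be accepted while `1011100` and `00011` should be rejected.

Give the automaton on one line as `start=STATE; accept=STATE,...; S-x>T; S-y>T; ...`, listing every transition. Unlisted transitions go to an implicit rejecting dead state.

start=s0; accept=s2; s0-0>s1; s0-1>s1; s1-0>s2; s1-1>s2; s2-0>s3; s2-1>s3; s3-0>s0; s3-1>s0

Count input length modulo 4: every symbol advances one step around the cycle s0 → s1 → s2 → s3 → s0. Accept at s2.
4 states suffice.
        0   1  
>  s0   s1  s1 
   s1   s2  s2 
 * s2   s3  s3 
   s3   s0  s0 
(> = start, * = accepting)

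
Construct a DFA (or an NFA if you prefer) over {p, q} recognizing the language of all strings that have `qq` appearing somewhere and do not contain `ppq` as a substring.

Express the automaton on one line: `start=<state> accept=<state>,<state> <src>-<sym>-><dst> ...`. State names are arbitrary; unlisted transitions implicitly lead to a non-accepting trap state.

start=A accept=E,F,G A-p->B A-q->C B-p->D B-q->C C-p->B C-q->E D-p->D D-q->D E-p->F E-q->E F-p->G F-q->E G-p->G G-q->D

Build one automaton per condition and run them in lockstep. One (3 states) tracks whether and how much of `qq` has been seen; the other (4 states) tracks partial matches of the forbidden pattern `ppq`. Each combined state is a pair, one component from each; accept when both components accept. After merging equivalent states the machine shrinks.
7 states suffice.
       p  q 
>  A   B  C 
   B   D  C 
   C   B  E 
   D   D  D 
 * E   F  E 
 * F   G  E 
 * G   G  D 
(> = start, * = accepting)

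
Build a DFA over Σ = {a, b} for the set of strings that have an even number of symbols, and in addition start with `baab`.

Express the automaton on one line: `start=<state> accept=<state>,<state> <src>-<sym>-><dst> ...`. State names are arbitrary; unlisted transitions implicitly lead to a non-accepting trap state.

Run two small machines in parallel and take their product. The first has 2 states tracking the input length modulo 2; the second has 6 states tracking whether the input so far still matches the prefix `baab`. A product state is a pair (one from each), accepting exactly when both do. Equivalent product states are then merged.
        a   b  
>  s0   s1  s2 
   s1   s1  s1 
   s2   s3  s1 
   s3   s4  s1 
   s4   s1  s5 
 * s5   s6  s6 
   s6   s5  s5 
(> = start, * = accepting)

start=s0 accept=s5 s0-a->s1 s0-b->s2 s1-a->s1 s1-b->s1 s2-a->s3 s2-b->s1 s3-a->s4 s3-b->s1 s4-a->s1 s4-b->s5 s5-a->s6 s5-b->s6 s6-a->s5 s6-b->s5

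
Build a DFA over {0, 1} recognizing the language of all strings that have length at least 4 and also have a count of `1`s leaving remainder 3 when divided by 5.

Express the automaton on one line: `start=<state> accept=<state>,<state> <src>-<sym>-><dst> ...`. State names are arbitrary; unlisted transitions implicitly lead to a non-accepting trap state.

Run two small machines in parallel and take their product. One (6 states) tracks the input length, saturating at 5; the other (5 states) tracks the count of `1`s modulo 5. Each combined state is a pair, one component from each; accept when both components accept. Equivalent product states are then merged.
A 9-state machine:
        0   1  
>  q0   q1  q2 
   q1   q1  q3 
   q2   q3  q4 
   q3   q3  q5 
   q4   q5  q6 
   q5   q5  q7 
   q6   q7  q8 
 * q7   q7  q8 
   q8   q8  q1 
(> = start, * = accepting)

start=q0 accept=q7 q0-0->q1 q0-1->q2 q1-0->q1 q1-1->q3 q2-0->q3 q2-1->q4 q3-0->q3 q3-1->q5 q4-0->q5 q4-1->q6 q5-0->q5 q5-1->q7 q6-0->q7 q6-1->q8 q7-0->q7 q7-1->q8 q8-0->q8 q8-1->q1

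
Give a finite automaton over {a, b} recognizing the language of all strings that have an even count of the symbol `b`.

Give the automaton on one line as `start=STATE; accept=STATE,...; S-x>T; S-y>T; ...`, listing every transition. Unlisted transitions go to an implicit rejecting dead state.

start=s0; accept=s0; s0-a>s0; s0-b>s1; s1-a>s1; s1-b>s0

Keep the running count of `b`s modulo 2: each `b` advances along the cycle s0 → s1 → s0 while other symbols loop. Accept at s0.
A 2-state machine:
        a   b  
>* s0   s0  s1 
   s1   s1  s0 
(> = start, * = accepting)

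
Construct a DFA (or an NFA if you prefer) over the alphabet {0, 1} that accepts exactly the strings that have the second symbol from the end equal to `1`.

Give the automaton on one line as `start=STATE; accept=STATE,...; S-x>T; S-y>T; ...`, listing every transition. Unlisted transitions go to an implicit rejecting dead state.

start=A; accept=F,G; A-0>B; A-1>C; B-0>D; B-1>E; C-0>F; C-1>G; D-0>D; D-1>E; E-0>F; E-1>G; F-0>D; F-1>E; G-0>F; G-1>G

A DFA must remember the last 2 symbols (since which symbol is second-to-last isn't known until the input ends). Use one state per possible window of the last ≤2 symbols; accept from those whose window starts with `1`.
7 states suffice.
       0  1 
>  A   B  C 
   B   D  E 
   C   F  G 
   D   D  E 
   E   F  G 
 * F   D  E 
 * G   F  G 
(> = start, * = accepting)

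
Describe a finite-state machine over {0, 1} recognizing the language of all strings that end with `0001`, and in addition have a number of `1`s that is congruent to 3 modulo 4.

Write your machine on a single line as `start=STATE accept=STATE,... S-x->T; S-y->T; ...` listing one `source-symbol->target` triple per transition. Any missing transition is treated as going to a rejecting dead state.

Run two small machines in parallel and take their product. One (5 states) tracks how much of the suffix `0001` has currently been matched; the other (4 states) tracks the count of `1`s modulo 4. Each combined state is a pair, one component from each; accept when both components accept. Minimizing collapses redundant product states.
An 8-state machine:
        0   1  
>  S0   S0  S1 
   S1   S1  S2 
   S2   S3  S4 
   S3   S5  S4 
   S4   S4  S0 
   S5   S6  S4 
   S6   S6  S7 
 * S7   S4  S0 
(> = start, * = accepting)

start=S0; accept=S7; S0-0->S0; S0-1->S1; S1-0->S1; S1-1->S2; S2-0->S3; S2-1->S4; S3-0->S5; S3-1->S4; S4-0->S4; S4-1->S0; S5-0->S6; S5-1->S4; S6-0->S6; S6-1->S7; S7-0->S4; S7-1->S0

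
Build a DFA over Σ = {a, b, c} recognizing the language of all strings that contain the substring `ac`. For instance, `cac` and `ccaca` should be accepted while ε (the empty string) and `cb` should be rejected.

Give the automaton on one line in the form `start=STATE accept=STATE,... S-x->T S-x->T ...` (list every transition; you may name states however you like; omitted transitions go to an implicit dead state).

start=S0 accept=S2 S0-a->S1 S0-b->S0 S0-c->S0 S1-a->S1 S1-b->S0 S1-c->S2 S2-a->S2 S2-b->S2 S2-c->S2

States S0..S1 record the length of the longest prefix of `ac` that matches the current input suffix. Reaching S2 means `ac` has been seen, and we stay there forever. Accept from S2.
        a   b   c  
>  S0   S1  S0  S0 
   S1   S1  S0  S2 
 * S2   S2  S2  S2 
(> = start, * = accepting)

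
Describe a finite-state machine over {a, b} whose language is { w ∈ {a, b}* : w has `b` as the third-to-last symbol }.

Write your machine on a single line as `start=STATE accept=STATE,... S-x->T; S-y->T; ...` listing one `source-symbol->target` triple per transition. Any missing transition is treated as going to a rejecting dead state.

A DFA must remember the last 3 symbols (since which symbol is third-to-last isn't known until the input ends). Use one state per possible window of the last ≤3 symbols; accept from those whose window starts with `b`.
15 states suffice.
          a    b  
>  q0     q1   q2 
   q1     q3   q4 
   q2     q5   q6 
   q3     q7   q8 
   q4     q9  q10 
   q5    q11  q12 
   q6    q13  q14 
   q7     q7   q8 
   q8     q9  q10 
   q9    q11  q12 
   q10   q13  q14 
 * q11    q7   q8 
 * q12    q9  q10 
 * q13   q11  q12 
 * q14   q13  q14 
(> = start, * = accepting)

start=q0; accept=q11,q12,q13,q14; q0-a->q1; q0-b->q2; q1-a->q3; q1-b->q4; q2-a->q5; q2-b->q6; q3-a->q7; q3-b->q8; q4-a->q9; q4-b->q10; q5-a->q11; q5-b->q12; q6-a->q13; q6-b->q14; q7-a->q7; q7-b->q8; q8-a->q9; q8-b->q10; q9-a->q11; q9-b->q12; q10-a->q13; q10-b->q14; q11-a->q7; q11-b->q8; q12-a->q9; q12-b->q10; q13-a->q11; q13-b->q12; q14-a->q13; q14-b->q14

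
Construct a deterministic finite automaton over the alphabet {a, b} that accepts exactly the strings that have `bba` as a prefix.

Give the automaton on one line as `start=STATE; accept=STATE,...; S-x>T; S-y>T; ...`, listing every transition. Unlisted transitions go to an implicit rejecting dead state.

start=q0; accept=q3; q0-a>q4; q0-b>q1; q1-a>q4; q1-b>q2; q2-a>q3; q2-b>q4; q3-a>q3; q3-b>q3; q4-a>q4; q4-b>q4

Check the first 3 symbols one by one: q0 through q2 record how many have matched `bba` so far; any wrong symbol goes to the dead state q4. After all 3 match we enter the accepting sink q3.
A 5-state machine:
        a   b  
>  q0   q4  q1 
   q1   q4  q2 
   q2   q3  q4 
 * q3   q3  q3 
   q4   q4  q4 
(> = start, * = accepting)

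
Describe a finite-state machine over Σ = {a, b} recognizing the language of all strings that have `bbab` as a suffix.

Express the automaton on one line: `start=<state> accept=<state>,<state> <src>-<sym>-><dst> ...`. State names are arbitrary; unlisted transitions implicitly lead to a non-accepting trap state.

start=q0 accept=q4 q0-a->q0 q0-b->q1 q1-a->q0 q1-b->q2 q2-a->q3 q2-b->q2 q3-a->q0 q3-b->q4 q4-a->q0 q4-b->q2

Remember how much of `bbab` the current input suffix matches. State q0 means no match yet; q1 means the last symbol is `b`; q2 means the last 2 symbols are `bb`; q3 means the last 3 symbols are `bba`; q4 means the last 4 symbols are `bbab`. Only q4 accepts. On a mismatch, fall back to the longest proper suffix that is still a prefix of `bbab`.
A 5-state machine:
        a   b  
>  q0   q0  q1 
   q1   q0  q2 
   q2   q3  q2 
   q3   q0  q4 
 * q4   q0  q2 
(> = start, * = accepting)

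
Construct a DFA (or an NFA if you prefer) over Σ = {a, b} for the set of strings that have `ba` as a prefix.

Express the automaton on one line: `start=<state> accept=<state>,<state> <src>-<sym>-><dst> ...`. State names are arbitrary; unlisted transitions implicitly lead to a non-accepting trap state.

start=S0 accept=S2 S0-a->S3 S0-b->S1 S1-a->S2 S1-b->S3 S2-a->S2 S2-b->S2 S3-a->S3 S3-b->S3

Check the first 2 symbols one by one: S0 through S1 record how many have matched `ba` so far; any wrong symbol goes to the dead state S3. After all 2 match we enter the accepting sink S2.
        a   b  
>  S0   S3  S1 
   S1   S2  S3 
 * S2   S2  S2 
   S3   S3  S3 
(> = start, * = accepting)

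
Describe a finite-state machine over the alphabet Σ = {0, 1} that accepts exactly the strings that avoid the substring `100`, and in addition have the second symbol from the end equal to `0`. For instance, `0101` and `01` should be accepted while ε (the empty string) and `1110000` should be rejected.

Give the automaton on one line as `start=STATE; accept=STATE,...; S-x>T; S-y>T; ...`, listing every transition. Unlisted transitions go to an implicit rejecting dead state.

start=S0; accept=S3,S4; S0-0>S1; S0-1>S2; S1-0>S3; S1-1>S4; S2-0>S5; S2-1>S2; S3-0>S3; S3-1>S4; S4-0>S5; S4-1>S2; S5-0>S6; S5-1>S4; S6-0>S6; S6-1>S6

Run two small machines in parallel and take their product. The first has 4 states tracking partial matches of the forbidden pattern `100`; the second has 7 states tracking the last 2 symbols read. A product state is a pair (one from each), accepting exactly when both do. Minimizing collapses redundant product states.
With 7 states:
        0   1  
>  S0   S1  S2 
   S1   S3  S4 
   S2   S5  S2 
 * S3   S3  S4 
 * S4   S5  S2 
   S5   S6  S4 
   S6   S6  S6 
(> = start, * = accepting)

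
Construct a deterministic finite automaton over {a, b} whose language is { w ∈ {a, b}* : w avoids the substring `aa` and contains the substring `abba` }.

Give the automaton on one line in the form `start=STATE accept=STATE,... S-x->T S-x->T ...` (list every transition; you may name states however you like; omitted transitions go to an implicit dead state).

Run two small machines in parallel and take their product. The first has 3 states tracking partial matches of the forbidden pattern `aa`; the second has 5 states tracking whether and how much of `abba` has been seen. A product state is a pair (one from each), accepting exactly when both do. After merging equivalent states the machine shrinks.
        a   b  
>  q0   q1  q0 
   q1   q2  q3 
   q2   q2  q2 
   q3   q1  q4 
   q4   q5  q0 
 * q5   q2  q6 
 * q6   q5  q6 
(> = start, * = accepting)

start=q0 accept=q5,q6 q0-a->q1 q0-b->q0 q1-a->q2 q1-b->q3 q2-a->q2 q2-b->q2 q3-a->q1 q3-b->q4 q4-a->q5 q4-b->q0 q5-a->q2 q5-b->q6 q6-a->q5 q6-b->q6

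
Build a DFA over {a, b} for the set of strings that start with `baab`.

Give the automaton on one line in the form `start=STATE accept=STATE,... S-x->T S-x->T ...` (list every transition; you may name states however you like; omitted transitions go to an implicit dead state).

start=q0 accept=q4 q0-a->q5 q0-b->q1 q1-a->q2 q1-b->q5 q2-a->q3 q2-b->q5 q3-a->q5 q3-b->q4 q4-a->q4 q4-b->q4 q5-a->q5 q5-b->q5

Walk along `baab` while the input agrees: from q0 take `b` to q1, and so on. Any deviation drops to the rejecting sink q5. Once q4 is reached the prefix is confirmed and every continuation is accepted.
6 states suffice.
        a   b  
>  q0   q5  q1 
   q1   q2  q5 
   q2   q3  q5 
   q3   q5  q4 
 * q4   q4  q4 
   q5   q5  q5 
(> = start, * = accepting)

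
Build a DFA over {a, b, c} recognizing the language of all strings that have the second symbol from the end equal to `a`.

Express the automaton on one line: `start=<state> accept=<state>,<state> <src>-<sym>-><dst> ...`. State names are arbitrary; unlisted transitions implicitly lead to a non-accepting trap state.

A DFA must remember the last 2 symbols (since which symbol is second-to-last isn't known until the input ends). Use one state per possible window of the last ≤2 symbols; accept from those whose window starts with `a`.
A 13-state machine:
          a    b    c  
>  q0     q1   q2   q3 
   q1     q4   q5   q6 
   q2     q7   q8   q9 
   q3    q10  q11  q12 
 * q4     q4   q5   q6 
 * q5     q7   q8   q9 
 * q6    q10  q11  q12 
   q7     q4   q5   q6 
   q8     q7   q8   q9 
   q9    q10  q11  q12 
   q10    q4   q5   q6 
   q11    q7   q8   q9 
   q12   q10  q11  q12 
(> = start, * = accepting)

start=q0 accept=q4,q5,q6 q0-a->q1 q0-b->q2 q0-c->q3 q1-a->q4 q1-b->q5 q1-c->q6 q2-a->q7 q2-b->q8 q2-c->q9 q3-a->q10 q3-b->q11 q3-c->q12 q4-a->q4 q4-b->q5 q4-c->q6 q5-a->q7 q5-b->q8 q5-c->q9 q6-a->q10 q6-b->q11 q6-c->q12 q7-a->q4 q7-b->q5 q7-c->q6 q8-a->q7 q8-b->q8 q8-c->q9 q9-a->q10 q9-b->q11 q9-c->q12 q10-a->q4 q10-b->q5 q10-c->q6 q11-a->q7 q11-b->q8 q11-c->q9 q12-a->q10 q12-b->q11 q12-c->q12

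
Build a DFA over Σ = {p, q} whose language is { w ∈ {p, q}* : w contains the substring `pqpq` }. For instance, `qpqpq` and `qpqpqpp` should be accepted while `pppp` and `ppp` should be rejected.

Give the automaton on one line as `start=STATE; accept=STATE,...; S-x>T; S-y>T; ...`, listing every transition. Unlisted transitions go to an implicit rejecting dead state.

start=A; accept=E; A-p>B; A-q>A; B-p>B; B-q>C; C-p>D; C-q>A; D-p>B; D-q>E; E-p>E; E-q>E

States A..D record the length of the longest prefix of `pqpq` that matches the current input suffix. Reaching E means `pqpq` has been seen, and we stay there forever. Accept from E.
5 states suffice.
       p  q 
>  A   B  A 
   B   B  C 
   C   D  A 
   D   B  E 
 * E   E  E 
(> = start, * = accepting)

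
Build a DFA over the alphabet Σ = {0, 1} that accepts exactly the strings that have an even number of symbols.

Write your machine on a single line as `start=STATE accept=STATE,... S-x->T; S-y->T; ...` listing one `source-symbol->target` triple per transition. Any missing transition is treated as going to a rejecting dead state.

Count input length modulo 2: every symbol advances one step around the cycle S0 → S1 → S0. Accept at S0.
2 states suffice.
        0   1  
>* S0   S1  S1 
   S1   S0  S0 
(> = start, * = accepting)

start=S0; accept=S0; S0-0->S1; S0-1->S1; S1-0->S0; S1-1->S0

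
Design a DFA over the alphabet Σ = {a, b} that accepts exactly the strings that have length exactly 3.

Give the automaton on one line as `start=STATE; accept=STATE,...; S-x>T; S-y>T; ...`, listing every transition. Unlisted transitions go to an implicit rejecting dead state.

start=q0; accept=q3; q0-a>q1; q0-b>q1; q1-a>q2; q1-b>q2; q2-a>q3; q2-b>q3; q3-a>q4; q3-b>q4; q4-a>q4; q4-b>q4

Count input length up to 4: every symbol moves from q0 toward q4, which means 'more than 3' and absorbs. Accept from {q3}.
        a   b  
>  q0   q1  q1 
   q1   q2  q2 
   q2   q3  q3 
 * q3   q4  q4 
   q4   q4  q4 
(> = start, * = accepting)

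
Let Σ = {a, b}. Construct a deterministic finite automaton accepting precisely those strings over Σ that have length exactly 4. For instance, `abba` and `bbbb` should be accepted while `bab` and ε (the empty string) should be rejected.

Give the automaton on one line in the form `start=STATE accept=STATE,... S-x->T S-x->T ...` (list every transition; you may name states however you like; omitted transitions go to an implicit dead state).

Count input length up to 5: every symbol moves from q0 toward q5, which means 'more than 4' and absorbs. Accept from {q4}.
A 6-state machine:
        a   b  
>  q0   q1  q1 
   q1   q2  q2 
   q2   q3  q3 
   q3   q4  q4 
 * q4   q5  q5 
   q5   q5  q5 
(> = start, * = accepting)

start=q0 accept=q4 q0-a->q1 q0-b->q1 q1-a->q2 q1-b->q2 q2-a->q3 q2-b->q3 q3-a->q4 q3-b->q4 q4-a->q5 q4-b->q5 q5-a->q5 q5-b->q5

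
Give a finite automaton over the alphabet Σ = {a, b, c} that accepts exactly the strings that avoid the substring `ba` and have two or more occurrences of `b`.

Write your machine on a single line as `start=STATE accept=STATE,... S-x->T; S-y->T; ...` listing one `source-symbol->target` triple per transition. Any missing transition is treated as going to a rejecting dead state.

start=s0; accept=s3,s6,s7,s9; s0-a->s0; s0-b->s1; s0-c->s0; s1-a->s2; s1-b->s3; s1-c->s4; s2-a->s2; s2-b->s5; s2-c->s2; s3-a->s5; s3-b->s6; s3-c->s7; s4-a->s4; s4-b->s3; s4-c->s4; s5-a->s5; s5-b->s8; s5-c->s5; s6-a->s8; s6-b->s6; s6-c->s9; s7-a->s7; s7-b->s6; s7-c->s7; s8-a->s8; s8-b->s8; s8-c->s8; s9-a->s9; s9-b->s6; s9-c->s9

Run two small machines in parallel and take their product. One (3 states) tracks partial matches of the forbidden pattern `ba`; the other (4 states) tracks the count of `b`s, saturating at 3. Each combined state is a pair, one component from each; accept when both components accept.
10 states suffice.
        a   b   c  
>  s0   s0  s1  s0 
   s1   s2  s3  s4 
   s2   s2  s5  s2 
 * s3   s5  s6  s7 
   s4   s4  s3  s4 
   s5   s5  s8  s5 
 * s6   s8  s6  s9 
 * s7   s7  s6  s7 
   s8   s8  s8  s8 
 * s9   s9  s6  s9 
(> = start, * = accepting)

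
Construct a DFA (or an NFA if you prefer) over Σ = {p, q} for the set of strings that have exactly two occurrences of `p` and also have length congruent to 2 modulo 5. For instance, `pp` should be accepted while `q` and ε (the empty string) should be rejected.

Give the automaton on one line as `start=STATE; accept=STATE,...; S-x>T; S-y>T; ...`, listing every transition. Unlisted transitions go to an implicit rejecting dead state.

Run two small machines in parallel and take their product. One (4 states) tracks the count of `p`s, saturating at 3; the other (5 states) tracks the input length modulo 5. Each combined state is a pair, one component from each; accept when both components accept.
          p    q  
>  s0     s1   s2 
   s1     s3   s4 
   s2     s4   s5 
 * s3     s6   s7 
   s4     s7   s8 
   s5     s8   s9 
   s6    s10  s10 
   s7    s10  s11 
   s8    s11  s12 
   s9    s12  s13 
   s10   s14  s14 
   s11   s14  s15 
   s12   s15  s16 
   s13   s16   s0 
   s14   s17  s17 
   s15   s17  s18 
   s16   s18   s1 
   s17   s19  s19 
   s18   s19   s3 
   s19    s6   s6 
(> = start, * = accepting)

start=s0; accept=s3; s0-p>s1; s0-q>s2; s1-p>s3; s1-q>s4; s2-p>s4; s2-q>s5; s3-p>s6; s3-q>s7; s4-p>s7; s4-q>s8; s5-p>s8; s5-q>s9; s6-p>s10; s6-q>s10; s7-p>s10; s7-q>s11; s8-p>s11; s8-q>s12; s9-p>s12; s9-q>s13; s10-p>s14; s10-q>s14; s11-p>s14; s11-q>s15; s12-p>s15; s12-q>s16; s13-p>s16; s13-q>s0; s14-p>s17; s14-q>s17; s15-p>s17; s15-q>s18; s16-p>s18; s16-q>s1; s17-p>s19; s17-q>s19; s18-p>s19; s18-q>s3; s19-p>s6; s19-q>s6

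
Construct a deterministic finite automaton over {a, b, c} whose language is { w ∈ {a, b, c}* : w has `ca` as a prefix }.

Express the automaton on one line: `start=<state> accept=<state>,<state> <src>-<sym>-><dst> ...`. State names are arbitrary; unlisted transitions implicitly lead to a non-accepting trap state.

start=q0 accept=q2 q0-a->q3 q0-b->q3 q0-c->q1 q1-a->q2 q1-b->q3 q1-c->q3 q2-a->q2 q2-b->q2 q2-c->q2 q3-a->q3 q3-b->q3 q3-c->q3

Walk along `ca` while the input agrees: from q0 take `c` to q1, and so on. Any deviation drops to the rejecting sink q3. Once q2 is reached the prefix is confirmed and every continuation is accepted.
4 states suffice.
        a   b   c  
>  q0   q3  q3  q1 
   q1   q2  q3  q3 
 * q2   q2  q2  q2 
   q3   q3  q3  q3 
(> = start, * = accepting)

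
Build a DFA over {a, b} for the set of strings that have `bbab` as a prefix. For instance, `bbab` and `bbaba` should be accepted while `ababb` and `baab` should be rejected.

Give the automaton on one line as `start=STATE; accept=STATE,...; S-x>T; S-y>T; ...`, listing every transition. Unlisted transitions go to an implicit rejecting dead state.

Walk along `bbab` while the input agrees: from q0 take `b` to q1, and so on. Any deviation drops to the rejecting sink q5. Once q4 is reached the prefix is confirmed and every continuation is accepted.
        a   b  
>  q0   q5  q1 
   q1   q5  q2 
   q2   q3  q5 
   q3   q5  q4 
 * q4   q4  q4 
   q5   q5  q5 
(> = start, * = accepting)

start=q0; accept=q4; q0-a>q5; q0-b>q1; q1-a>q5; q1-b>q2; q2-a>q3; q2-b>q5; q3-a>q5; q3-b>q4; q4-a>q4; q4-b>q4; q5-a>q5; q5-b>q5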